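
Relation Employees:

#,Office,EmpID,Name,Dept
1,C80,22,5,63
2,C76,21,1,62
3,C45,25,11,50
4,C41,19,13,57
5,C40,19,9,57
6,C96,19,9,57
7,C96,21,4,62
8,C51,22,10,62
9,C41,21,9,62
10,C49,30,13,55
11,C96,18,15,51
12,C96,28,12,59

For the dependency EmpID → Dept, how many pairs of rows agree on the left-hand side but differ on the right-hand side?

1

EmpID=22: violating pairs (1,8) — 1 pair.
EmpID=21: all 3 rows agree on Dept — 0 pairs.
EmpID=19: all 3 rows agree on Dept — 0 pairs.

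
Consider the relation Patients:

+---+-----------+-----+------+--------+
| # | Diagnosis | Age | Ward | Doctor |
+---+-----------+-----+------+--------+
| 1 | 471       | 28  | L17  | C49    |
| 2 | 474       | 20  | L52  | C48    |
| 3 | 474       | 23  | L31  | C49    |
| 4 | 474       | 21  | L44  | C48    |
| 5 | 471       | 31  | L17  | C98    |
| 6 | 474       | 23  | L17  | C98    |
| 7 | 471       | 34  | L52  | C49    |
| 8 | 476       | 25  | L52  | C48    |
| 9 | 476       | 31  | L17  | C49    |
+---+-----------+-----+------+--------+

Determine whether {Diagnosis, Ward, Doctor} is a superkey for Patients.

Yes

All 9 rows have distinct {Diagnosis, Ward, Doctor} values, so {Diagnosis, Ward, Doctor} → (all attributes) holds and {Diagnosis, Ward, Doctor} is a superkey.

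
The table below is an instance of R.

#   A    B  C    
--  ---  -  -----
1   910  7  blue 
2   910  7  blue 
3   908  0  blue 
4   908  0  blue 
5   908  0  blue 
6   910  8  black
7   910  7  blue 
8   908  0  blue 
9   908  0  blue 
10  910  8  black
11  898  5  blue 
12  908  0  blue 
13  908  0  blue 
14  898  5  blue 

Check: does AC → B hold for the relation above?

Yes

(A=910, C=blue): rows 1, 2, 7 → B = 7, 7, 7 ✓
(A=908, C=blue): rows 3, 4, 5, 8, 9, 12, 13 → B = 0, 0, 0, 0, 0, 0, 0 ✓
(A=910, C=black): rows 6, 10 → B = 8, 8 ✓
(A=898, C=blue): rows 11, 14 → B = 5, 5 ✓
Every AC value is associated with a single B value, so AC → B holds.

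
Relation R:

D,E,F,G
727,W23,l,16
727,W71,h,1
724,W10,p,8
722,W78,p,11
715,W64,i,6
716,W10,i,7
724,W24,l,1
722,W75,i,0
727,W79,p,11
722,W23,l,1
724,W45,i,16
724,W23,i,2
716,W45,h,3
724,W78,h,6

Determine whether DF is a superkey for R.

Two distinct rows share (D=724, F=i), so DF does not determine every attribute — not a superkey.

No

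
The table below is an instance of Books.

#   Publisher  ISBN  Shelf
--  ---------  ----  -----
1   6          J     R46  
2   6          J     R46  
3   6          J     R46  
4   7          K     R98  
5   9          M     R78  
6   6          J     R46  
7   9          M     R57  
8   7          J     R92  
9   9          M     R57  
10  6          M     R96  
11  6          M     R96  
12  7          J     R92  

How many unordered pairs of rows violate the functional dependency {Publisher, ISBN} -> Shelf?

(Publisher=6, ISBN=J): all 4 rows agree on Shelf — 0 pairs.
(Publisher=9, ISBN=M): violating pairs (5,7), (5,9) — 2 pairs.
(Publisher=7, ISBN=J): all 2 rows agree on Shelf — 0 pairs.
(Publisher=6, ISBN=M): all 2 rows agree on Shelf — 0 pairs.

2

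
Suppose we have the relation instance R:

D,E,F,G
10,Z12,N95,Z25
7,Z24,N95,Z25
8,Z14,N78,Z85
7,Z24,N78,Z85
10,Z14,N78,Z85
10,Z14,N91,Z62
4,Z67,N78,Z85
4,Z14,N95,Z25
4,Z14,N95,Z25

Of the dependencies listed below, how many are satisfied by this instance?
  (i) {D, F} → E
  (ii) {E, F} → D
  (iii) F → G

2

(i) {D, F} → E: every LHS value maps to a single RHS value — holds.
(ii) {E, F} → D: (E=Z14, F=N78): 2 rows → D takes values {8, 10} — violation — fails.
(iii) F → G: every LHS value maps to a single RHS value — holds.
2 of the 3 dependencies hold.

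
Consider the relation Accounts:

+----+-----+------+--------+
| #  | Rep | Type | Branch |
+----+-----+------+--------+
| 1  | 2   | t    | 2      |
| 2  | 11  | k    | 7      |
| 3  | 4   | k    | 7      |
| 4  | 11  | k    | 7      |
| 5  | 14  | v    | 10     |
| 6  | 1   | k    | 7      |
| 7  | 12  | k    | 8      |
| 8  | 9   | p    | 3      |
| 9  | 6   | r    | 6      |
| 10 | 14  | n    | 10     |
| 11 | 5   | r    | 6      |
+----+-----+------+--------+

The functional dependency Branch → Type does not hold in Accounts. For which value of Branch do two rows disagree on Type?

10

Branch=2: row 1 → Type = t ✓
Branch=7: rows 2, 3, 4, 6 → Type = k, k, k, k ✓
Branch=10: rows 5, 10 → Type takes values {v, n} — violation
Branch=8: row 7 → Type = k ✓
Branch=3: row 8 → Type = p ✓
Branch=6: rows 9, 11 → Type = r, r ✓
The only Branch value with inconsistent Type is Branch=10.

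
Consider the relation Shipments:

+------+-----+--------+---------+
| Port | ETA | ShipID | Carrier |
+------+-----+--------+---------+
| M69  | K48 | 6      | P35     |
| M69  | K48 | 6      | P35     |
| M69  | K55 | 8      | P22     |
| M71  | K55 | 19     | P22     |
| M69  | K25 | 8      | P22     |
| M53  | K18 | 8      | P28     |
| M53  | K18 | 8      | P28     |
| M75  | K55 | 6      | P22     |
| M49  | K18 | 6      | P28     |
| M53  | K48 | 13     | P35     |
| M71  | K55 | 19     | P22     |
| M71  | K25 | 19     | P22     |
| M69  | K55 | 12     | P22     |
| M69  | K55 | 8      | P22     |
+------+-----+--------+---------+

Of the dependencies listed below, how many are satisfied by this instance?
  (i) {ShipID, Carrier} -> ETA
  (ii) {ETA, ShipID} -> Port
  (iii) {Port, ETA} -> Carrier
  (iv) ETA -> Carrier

(i) {ShipID, Carrier} -> ETA: (ShipID=8, Carrier=P22): 3 rows → ETA takes values {K55, K25} — violation; (ShipID=19, Carrier=P22): 3 rows → ETA takes values {K55, K25} — violation — fails.
(ii) {ETA, ShipID} -> Port: every LHS value maps to a single RHS value — holds.
(iii) {Port, ETA} -> Carrier: every LHS value maps to a single RHS value — holds.
(iv) ETA -> Carrier: every LHS value maps to a single RHS value — holds.
3 of the 4 dependencies hold.

3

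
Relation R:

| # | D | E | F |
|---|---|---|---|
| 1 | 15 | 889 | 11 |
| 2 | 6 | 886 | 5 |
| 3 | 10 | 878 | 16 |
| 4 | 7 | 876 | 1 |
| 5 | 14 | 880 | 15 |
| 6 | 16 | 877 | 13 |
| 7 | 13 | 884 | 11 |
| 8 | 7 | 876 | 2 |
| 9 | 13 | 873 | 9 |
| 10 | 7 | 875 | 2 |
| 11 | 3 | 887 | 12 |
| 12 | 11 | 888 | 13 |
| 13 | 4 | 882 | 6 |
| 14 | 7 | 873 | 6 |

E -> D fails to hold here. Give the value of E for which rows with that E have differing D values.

E=889: row 1 → D = 15 ✓
E=886: row 2 → D = 6 ✓
E=878: row 3 → D = 10 ✓
E=876: rows 4, 8 → D = 7, 7 ✓
E=880: row 5 → D = 14 ✓
E=877: row 6 → D = 16 ✓
E=884: row 7 → D = 13 ✓
E=873: rows 9, 14 → D takes values {13, 7} — violation
E=875: row 10 → D = 7 ✓
E=887: row 11 → D = 3 ✓
E=888: row 12 → D = 11 ✓
E=882: row 13 → D = 4 ✓
The only E value with inconsistent D is E=873.

873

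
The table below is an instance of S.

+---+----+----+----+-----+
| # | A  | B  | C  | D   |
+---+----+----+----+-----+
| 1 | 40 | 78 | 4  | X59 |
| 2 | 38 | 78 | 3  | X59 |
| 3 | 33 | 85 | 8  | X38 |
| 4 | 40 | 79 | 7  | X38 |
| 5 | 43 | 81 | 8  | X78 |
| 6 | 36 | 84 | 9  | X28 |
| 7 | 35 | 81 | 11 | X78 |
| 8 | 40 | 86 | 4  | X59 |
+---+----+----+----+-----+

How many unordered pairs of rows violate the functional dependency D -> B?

3

D=X59: violating pairs (1,8), (2,8) — 2 pairs.
D=X38: violating pairs (3,4) — 1 pair.
D=X78: all 2 rows agree on B — 0 pairs.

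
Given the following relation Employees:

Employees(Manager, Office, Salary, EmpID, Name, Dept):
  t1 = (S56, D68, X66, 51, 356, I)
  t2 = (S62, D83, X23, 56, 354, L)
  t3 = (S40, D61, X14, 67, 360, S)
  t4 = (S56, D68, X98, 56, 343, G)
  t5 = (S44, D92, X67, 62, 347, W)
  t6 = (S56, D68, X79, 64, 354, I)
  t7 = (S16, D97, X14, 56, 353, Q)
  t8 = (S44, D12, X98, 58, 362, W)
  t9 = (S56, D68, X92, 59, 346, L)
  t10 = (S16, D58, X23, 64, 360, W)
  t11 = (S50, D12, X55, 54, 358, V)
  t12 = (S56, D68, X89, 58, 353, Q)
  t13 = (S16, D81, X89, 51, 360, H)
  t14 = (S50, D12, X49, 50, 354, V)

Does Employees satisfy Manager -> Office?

Manager=S56: rows 1, 4, 6, 9, 12 → Office = D68, D68, D68, D68, D68 ✓
Manager=S62: row 2 → Office = D83 ✓
Manager=S40: row 3 → Office = D61 ✓
Manager=S44: rows 5, 8 → Office takes values {D92, D12} — violation
Manager=S16: rows 7, 10, 13 → Office takes values {D97, D58, D81} — violation
Manager=S50: rows 11, 14 → Office = D12, D12 ✓
Two rows agree on Manager but differ on Office, so Manager -> Office does not hold.

No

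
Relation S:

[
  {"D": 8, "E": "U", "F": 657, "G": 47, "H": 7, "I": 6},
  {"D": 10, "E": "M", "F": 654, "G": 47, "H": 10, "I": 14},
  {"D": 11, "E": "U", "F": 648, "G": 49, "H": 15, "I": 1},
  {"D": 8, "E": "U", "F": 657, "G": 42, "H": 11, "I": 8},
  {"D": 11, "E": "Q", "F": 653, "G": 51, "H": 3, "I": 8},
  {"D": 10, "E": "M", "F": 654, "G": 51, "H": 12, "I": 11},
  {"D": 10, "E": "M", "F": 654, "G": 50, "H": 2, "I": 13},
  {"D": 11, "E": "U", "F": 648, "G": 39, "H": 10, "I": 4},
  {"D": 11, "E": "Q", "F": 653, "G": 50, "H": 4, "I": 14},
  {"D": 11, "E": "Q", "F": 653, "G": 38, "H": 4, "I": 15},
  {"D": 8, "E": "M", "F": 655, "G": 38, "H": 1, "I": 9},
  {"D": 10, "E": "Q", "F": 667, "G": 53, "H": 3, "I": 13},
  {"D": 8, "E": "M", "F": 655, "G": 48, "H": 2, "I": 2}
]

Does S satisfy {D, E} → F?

(D=8, E=U): 2 rows → F = 657, 657 ✓
(D=10, E=M): 3 rows → F = 654, 654, 654 ✓
(D=11, E=U): 2 rows → F = 648, 648 ✓
(D=11, E=Q): 3 rows → F = 653, 653, 653 ✓
(D=8, E=M): 2 rows → F = 655, 655 ✓
(D=10, E=Q): 1 row → F = 667 ✓
Every {D, E} value is associated with a single F value, so {D, E} → F holds.

Yes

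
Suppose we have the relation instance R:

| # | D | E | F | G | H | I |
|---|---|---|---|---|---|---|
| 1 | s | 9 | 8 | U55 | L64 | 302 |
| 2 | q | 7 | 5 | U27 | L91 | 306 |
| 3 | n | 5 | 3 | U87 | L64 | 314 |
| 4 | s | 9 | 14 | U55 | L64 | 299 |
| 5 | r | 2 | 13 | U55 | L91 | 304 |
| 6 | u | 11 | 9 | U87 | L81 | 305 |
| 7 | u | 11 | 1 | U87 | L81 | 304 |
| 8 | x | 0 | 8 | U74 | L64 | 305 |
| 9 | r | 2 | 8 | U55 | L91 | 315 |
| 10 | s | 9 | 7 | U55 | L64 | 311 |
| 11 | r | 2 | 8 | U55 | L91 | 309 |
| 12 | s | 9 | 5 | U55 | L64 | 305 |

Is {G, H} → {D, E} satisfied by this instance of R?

(G=U55, H=L64): rows 1, 4, 10, 12 → {D,E} = (s, 9), (s, 9), (s, 9), (s, 9) ✓
(G=U27, H=L91): row 2 → {D,E} = (q, 7) ✓
(G=U87, H=L64): row 3 → {D,E} = (n, 5) ✓
(G=U55, H=L91): rows 5, 9, 11 → {D,E} = (r, 2), (r, 2), (r, 2) ✓
(G=U87, H=L81): rows 6, 7 → {D,E} = (u, 11), (u, 11) ✓
(G=U74, H=L64): row 8 → {D,E} = (x, 0) ✓
Every {G, H} value is associated with a single {D, E} value, so {G, H} → {D, E} holds.

Yes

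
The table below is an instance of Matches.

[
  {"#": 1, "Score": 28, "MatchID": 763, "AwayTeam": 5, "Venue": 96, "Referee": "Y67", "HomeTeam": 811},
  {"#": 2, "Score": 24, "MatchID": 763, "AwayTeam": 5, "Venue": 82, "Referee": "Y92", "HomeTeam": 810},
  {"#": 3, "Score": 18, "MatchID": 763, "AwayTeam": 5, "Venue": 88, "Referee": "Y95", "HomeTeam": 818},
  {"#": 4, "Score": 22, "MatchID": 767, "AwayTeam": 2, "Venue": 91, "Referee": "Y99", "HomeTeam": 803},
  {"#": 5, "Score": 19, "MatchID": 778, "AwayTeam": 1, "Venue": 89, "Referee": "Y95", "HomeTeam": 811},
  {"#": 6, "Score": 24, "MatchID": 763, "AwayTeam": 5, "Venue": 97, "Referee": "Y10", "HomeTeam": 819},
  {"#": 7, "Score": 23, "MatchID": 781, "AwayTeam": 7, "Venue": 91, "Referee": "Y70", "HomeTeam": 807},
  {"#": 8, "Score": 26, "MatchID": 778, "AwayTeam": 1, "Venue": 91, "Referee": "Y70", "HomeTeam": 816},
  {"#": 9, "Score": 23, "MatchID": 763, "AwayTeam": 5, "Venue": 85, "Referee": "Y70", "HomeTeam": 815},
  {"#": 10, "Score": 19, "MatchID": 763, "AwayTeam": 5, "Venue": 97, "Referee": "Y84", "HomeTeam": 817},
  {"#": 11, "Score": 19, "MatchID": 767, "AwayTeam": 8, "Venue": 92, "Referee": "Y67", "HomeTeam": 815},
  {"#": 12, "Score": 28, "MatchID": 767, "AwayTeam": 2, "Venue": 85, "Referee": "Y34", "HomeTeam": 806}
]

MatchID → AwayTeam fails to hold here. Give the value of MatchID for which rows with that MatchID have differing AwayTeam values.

MatchID=763: rows 1, 2, 3, 6, 9, 10 → AwayTeam = 5, 5, 5, 5, 5, 5 ✓
MatchID=767: rows 4, 11, 12 → AwayTeam takes values {2, 8} — violation
MatchID=778: rows 5, 8 → AwayTeam = 1, 1 ✓
MatchID=781: row 7 → AwayTeam = 7 ✓
The only MatchID value with inconsistent AwayTeam is MatchID=767.

767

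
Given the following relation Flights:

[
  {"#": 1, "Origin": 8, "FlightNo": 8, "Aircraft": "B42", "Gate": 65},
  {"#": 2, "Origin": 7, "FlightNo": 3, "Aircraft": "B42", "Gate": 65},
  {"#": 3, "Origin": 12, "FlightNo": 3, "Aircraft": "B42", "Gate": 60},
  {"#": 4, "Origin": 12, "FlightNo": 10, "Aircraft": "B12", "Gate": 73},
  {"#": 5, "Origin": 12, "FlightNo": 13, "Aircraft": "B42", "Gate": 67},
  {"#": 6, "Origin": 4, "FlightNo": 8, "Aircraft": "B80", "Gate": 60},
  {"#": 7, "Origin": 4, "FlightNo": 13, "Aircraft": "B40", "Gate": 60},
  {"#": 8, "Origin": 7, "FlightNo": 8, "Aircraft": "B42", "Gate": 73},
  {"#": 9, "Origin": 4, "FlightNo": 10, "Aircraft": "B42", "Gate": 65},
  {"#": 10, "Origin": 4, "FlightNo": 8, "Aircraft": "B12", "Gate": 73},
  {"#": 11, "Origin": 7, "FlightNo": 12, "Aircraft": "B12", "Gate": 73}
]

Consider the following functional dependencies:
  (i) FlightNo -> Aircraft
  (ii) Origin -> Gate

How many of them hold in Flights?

0

(i) FlightNo -> Aircraft: FlightNo=8: rows 1, 6, 8, 10 → Aircraft takes values {B42, B80, B12} — violation; FlightNo=10: rows 4, 9 → Aircraft takes values {B12, B42} — violation; FlightNo=13: rows 5, 7 → Aircraft takes values {B42, B40} — violation — fails.
(ii) Origin -> Gate: Origin=7: rows 2, 8, 11 → Gate takes values {65, 73} — violation; Origin=12: rows 3, 4, 5 → Gate takes values {60, 73, 67} — violation; Origin=4: rows 6, 7, 9, 10 → Gate takes values {60, 65, 73} — violation — fails.
None of the 2 dependencies hold.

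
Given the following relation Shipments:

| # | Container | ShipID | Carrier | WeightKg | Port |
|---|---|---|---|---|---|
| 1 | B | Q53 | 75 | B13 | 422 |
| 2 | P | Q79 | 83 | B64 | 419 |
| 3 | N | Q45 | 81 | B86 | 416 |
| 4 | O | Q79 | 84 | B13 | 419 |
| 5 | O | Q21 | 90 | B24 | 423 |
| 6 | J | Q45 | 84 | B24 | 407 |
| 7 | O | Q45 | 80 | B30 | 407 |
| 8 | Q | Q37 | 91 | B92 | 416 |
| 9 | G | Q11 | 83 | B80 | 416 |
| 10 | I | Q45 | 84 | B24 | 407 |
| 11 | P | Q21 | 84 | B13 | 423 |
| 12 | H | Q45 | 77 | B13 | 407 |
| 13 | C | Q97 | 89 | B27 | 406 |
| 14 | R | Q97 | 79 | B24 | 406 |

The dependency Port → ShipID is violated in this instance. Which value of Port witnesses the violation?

Port=422: row 1 → ShipID = Q53 ✓
Port=419: rows 2, 4 → ShipID = Q79, Q79 ✓
Port=416: rows 3, 8, 9 → ShipID takes values {Q45, Q37, Q11} — violation
Port=423: rows 5, 11 → ShipID = Q21, Q21 ✓
Port=407: rows 6, 7, 10, 12 → ShipID = Q45, Q45, Q45, Q45 ✓
Port=406: rows 13, 14 → ShipID = Q97, Q97 ✓
The only Port value with inconsistent ShipID is Port=416.

416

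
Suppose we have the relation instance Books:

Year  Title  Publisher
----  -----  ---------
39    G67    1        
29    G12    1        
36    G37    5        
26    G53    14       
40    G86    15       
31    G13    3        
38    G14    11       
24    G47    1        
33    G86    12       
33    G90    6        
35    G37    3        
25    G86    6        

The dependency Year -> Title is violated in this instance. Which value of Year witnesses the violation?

Year=39: 1 row → Title = G67 ✓
Year=29: 1 row → Title = G12 ✓
Year=36: 1 row → Title = G37 ✓
Year=26: 1 row → Title = G53 ✓
Year=40: 1 row → Title = G86 ✓
Year=31: 1 row → Title = G13 ✓
Year=38: 1 row → Title = G14 ✓
Year=24: 1 row → Title = G47 ✓
Year=33: 2 rows → Title takes values {G86, G90} — violation
Year=35: 1 row → Title = G37 ✓
Year=25: 1 row → Title = G86 ✓
The only Year value with inconsistent Title is Year=33.

33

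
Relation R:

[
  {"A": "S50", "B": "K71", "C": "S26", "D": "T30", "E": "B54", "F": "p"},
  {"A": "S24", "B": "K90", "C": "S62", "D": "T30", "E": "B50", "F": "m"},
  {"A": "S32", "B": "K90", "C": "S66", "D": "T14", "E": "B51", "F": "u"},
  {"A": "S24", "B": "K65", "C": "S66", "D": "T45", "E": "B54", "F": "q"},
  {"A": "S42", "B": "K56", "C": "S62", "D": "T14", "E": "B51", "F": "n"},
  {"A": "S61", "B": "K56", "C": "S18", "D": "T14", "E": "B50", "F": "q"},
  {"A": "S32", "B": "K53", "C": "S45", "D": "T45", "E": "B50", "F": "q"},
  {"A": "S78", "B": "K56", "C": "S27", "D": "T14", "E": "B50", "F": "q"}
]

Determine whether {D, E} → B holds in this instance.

(D=T30, E=B54): 1 row → B = K71 ✓
(D=T30, E=B50): 1 row → B = K90 ✓
(D=T14, E=B51): 2 rows → B takes values {K90, K56} — violation
(D=T45, E=B54): 1 row → B = K65 ✓
(D=T14, E=B50): 2 rows → B = K56, K56 ✓
(D=T45, E=B50): 1 row → B = K53 ✓
Two rows agree on {D, E} but differ on B, so {D, E} → B does not hold.

No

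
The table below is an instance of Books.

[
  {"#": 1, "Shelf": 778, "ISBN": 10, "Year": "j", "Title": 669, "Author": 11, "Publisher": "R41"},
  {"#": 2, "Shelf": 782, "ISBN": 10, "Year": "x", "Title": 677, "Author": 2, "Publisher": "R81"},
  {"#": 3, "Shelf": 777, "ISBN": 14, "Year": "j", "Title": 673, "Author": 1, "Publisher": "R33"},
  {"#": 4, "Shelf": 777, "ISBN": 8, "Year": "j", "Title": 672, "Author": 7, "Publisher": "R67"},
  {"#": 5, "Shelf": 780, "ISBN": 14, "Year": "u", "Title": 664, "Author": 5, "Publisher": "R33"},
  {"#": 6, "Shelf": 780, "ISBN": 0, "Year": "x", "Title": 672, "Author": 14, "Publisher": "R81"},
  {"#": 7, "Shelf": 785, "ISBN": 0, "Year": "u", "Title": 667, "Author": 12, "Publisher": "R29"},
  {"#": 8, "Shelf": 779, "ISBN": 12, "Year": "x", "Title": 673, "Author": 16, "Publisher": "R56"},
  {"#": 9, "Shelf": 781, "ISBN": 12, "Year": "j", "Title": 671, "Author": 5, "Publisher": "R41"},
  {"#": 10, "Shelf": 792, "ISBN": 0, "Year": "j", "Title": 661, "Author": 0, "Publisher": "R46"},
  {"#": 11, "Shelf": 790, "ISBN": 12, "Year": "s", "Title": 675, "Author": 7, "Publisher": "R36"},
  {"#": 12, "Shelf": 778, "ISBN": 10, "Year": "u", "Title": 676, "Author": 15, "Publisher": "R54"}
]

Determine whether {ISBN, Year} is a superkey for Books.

All 12 rows have distinct {ISBN, Year} values, so {ISBN, Year} → (all attributes) holds and {ISBN, Year} is a superkey.

Yes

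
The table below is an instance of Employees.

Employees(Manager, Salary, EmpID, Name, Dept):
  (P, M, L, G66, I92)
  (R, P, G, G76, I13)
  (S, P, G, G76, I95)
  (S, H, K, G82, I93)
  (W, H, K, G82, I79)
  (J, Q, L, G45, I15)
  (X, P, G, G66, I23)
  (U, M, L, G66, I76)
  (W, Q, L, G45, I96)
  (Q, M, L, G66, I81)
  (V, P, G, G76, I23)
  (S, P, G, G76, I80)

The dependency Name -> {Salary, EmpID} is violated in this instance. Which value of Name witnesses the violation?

Name=G66: 4 rows → {Salary,EmpID} takes values {(M, L), (P, G)} — violation
Name=G76: 4 rows → {Salary,EmpID} = (P, G), (P, G), (P, G), (P, G) ✓
Name=G82: 2 rows → {Salary,EmpID} = (H, K), (H, K) ✓
Name=G45: 2 rows → {Salary,EmpID} = (Q, L), (Q, L) ✓
The only Name value with inconsistent RHS is Name=G66.

G66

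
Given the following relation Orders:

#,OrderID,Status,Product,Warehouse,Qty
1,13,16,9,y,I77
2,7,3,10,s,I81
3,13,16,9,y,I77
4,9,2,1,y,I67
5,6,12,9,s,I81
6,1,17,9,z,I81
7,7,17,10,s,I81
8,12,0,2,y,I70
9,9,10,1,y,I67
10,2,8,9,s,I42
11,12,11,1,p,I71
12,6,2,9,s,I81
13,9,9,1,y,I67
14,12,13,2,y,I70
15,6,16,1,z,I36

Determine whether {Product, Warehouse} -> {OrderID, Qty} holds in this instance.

No

(Product=9, Warehouse=y): rows 1, 3 → {OrderID,Qty} = (13, I77), (13, I77) ✓
(Product=10, Warehouse=s): rows 2, 7 → {OrderID,Qty} = (7, I81), (7, I81) ✓
(Product=1, Warehouse=y): rows 4, 9, 13 → {OrderID,Qty} = (9, I67), (9, I67), (9, I67) ✓
(Product=9, Warehouse=s): rows 5, 10, 12 → {OrderID,Qty} takes values {(6, I81), (2, I42)} — violation
(Product=9, Warehouse=z): row 6 → {OrderID,Qty} = (1, I81) ✓
(Product=2, Warehouse=y): rows 8, 14 → {OrderID,Qty} = (12, I70), (12, I70) ✓
(Product=1, Warehouse=p): row 11 → {OrderID,Qty} = (12, I71) ✓
(Product=1, Warehouse=z): row 15 → {OrderID,Qty} = (6, I36) ✓
Two rows agree on {Product, Warehouse} but differ on {OrderID, Qty}, so {Product, Warehouse} -> {OrderID, Qty} does not hold.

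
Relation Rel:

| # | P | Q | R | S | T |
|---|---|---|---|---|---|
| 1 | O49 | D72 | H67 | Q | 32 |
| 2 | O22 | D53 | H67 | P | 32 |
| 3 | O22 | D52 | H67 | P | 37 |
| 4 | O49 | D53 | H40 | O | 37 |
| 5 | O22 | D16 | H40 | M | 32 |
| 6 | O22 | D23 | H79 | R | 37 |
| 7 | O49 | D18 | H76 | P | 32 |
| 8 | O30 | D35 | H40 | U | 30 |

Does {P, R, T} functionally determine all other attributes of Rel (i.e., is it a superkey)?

All 8 rows have distinct {P, R, T} values, so {P, R, T} → (all attributes) holds and {P, R, T} is a superkey.

Yes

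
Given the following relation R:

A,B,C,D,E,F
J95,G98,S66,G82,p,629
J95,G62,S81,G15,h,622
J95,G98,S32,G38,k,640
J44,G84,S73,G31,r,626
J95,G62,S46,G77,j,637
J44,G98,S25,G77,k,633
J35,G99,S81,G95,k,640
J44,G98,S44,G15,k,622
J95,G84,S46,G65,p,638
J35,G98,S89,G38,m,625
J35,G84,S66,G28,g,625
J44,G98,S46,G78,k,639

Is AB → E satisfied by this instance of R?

(A=J95, B=G98): 2 rows → E takes values {p, k} — violation
(A=J95, B=G62): 2 rows → E takes values {h, j} — violation
(A=J44, B=G84): 1 row → E = r ✓
(A=J44, B=G98): 3 rows → E = k, k, k ✓
(A=J35, B=G99): 1 row → E = k ✓
(A=J95, B=G84): 1 row → E = p ✓
(A=J35, B=G98): 1 row → E = m ✓
(A=J35, B=G84): 1 row → E = g ✓
Two rows agree on AB but differ on E, so AB → E does not hold.

No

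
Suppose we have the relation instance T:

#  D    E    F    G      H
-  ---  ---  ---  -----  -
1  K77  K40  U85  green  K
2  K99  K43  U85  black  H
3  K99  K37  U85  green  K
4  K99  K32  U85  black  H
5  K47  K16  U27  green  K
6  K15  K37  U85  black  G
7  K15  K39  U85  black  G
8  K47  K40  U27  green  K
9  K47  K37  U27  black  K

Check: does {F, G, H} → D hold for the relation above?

No

(F=U85, G=green, H=K): rows 1, 3 → D takes values {K77, K99} — violation
(F=U85, G=black, H=H): rows 2, 4 → D = K99, K99 ✓
(F=U27, G=green, H=K): rows 5, 8 → D = K47, K47 ✓
(F=U85, G=black, H=G): rows 6, 7 → D = K15, K15 ✓
(F=U27, G=black, H=K): row 9 → D = K47 ✓
Two rows agree on {F, G, H} but differ on D, so {F, G, H} → D does not hold.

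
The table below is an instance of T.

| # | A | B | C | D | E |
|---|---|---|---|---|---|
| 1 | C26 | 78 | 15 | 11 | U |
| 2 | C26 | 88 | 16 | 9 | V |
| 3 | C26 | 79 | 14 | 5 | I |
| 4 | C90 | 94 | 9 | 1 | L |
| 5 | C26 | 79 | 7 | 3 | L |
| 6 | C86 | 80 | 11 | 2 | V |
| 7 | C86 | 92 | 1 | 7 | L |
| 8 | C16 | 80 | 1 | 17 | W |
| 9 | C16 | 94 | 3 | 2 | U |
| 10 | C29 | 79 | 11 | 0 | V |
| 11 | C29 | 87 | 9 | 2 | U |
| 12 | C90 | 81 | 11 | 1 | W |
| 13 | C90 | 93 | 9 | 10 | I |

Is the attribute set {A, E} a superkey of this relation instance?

Yes

All 13 rows have distinct {A, E} values, so {A, E} → (all attributes) holds and {A, E} is a superkey.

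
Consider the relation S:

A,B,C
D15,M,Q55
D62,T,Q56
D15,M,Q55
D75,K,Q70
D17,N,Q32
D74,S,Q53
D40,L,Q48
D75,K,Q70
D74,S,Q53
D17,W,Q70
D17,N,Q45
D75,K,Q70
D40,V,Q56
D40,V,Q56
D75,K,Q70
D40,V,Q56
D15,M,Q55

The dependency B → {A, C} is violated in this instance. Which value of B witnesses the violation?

N

B=M: 3 rows → {A,C} = (D15, Q55), (D15, Q55), (D15, Q55) ✓
B=T: 1 row → {A,C} = (D62, Q56) ✓
B=K: 4 rows → {A,C} = (D75, Q70), (D75, Q70), (D75, Q70), (D75, Q70) ✓
B=N: 2 rows → {A,C} takes values {(D17, Q32), (D17, Q45)} — violation
B=S: 2 rows → {A,C} = (D74, Q53), (D74, Q53) ✓
B=L: 1 row → {A,C} = (D40, Q48) ✓
B=W: 1 row → {A,C} = (D17, Q70) ✓
B=V: 3 rows → {A,C} = (D40, Q56), (D40, Q56), (D40, Q56) ✓
The only B value with inconsistent RHS is B=N.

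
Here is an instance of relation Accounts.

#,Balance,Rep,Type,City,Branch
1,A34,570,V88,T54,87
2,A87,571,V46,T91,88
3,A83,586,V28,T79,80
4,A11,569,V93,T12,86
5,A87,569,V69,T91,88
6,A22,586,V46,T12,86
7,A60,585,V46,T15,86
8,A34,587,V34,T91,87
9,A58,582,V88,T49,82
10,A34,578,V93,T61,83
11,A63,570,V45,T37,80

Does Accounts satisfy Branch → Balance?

Branch=87: rows 1, 8 → Balance = A34, A34 ✓
Branch=88: rows 2, 5 → Balance = A87, A87 ✓
Branch=80: rows 3, 11 → Balance takes values {A83, A63} — violation
Branch=86: rows 4, 6, 7 → Balance takes values {A11, A22, A60} — violation
Branch=82: row 9 → Balance = A58 ✓
Branch=83: row 10 → Balance = A34 ✓
Two rows agree on Branch but differ on Balance, so Branch → Balance does not hold.

No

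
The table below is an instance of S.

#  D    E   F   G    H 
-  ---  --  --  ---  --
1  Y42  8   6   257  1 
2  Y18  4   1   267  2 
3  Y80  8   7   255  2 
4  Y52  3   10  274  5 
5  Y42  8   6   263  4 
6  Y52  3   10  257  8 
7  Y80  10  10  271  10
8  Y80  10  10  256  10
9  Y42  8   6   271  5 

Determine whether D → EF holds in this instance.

No

D=Y42: rows 1, 5, 9 → {E,F} = (8, 6), (8, 6), (8, 6) ✓
D=Y18: row 2 → {E,F} = (4, 1) ✓
D=Y80: rows 3, 7, 8 → {E,F} takes values {(8, 7), (10, 10)} — violation
D=Y52: rows 4, 6 → {E,F} = (3, 10), (3, 10) ✓
Two rows agree on D but differ on EF, so D → EF does not hold.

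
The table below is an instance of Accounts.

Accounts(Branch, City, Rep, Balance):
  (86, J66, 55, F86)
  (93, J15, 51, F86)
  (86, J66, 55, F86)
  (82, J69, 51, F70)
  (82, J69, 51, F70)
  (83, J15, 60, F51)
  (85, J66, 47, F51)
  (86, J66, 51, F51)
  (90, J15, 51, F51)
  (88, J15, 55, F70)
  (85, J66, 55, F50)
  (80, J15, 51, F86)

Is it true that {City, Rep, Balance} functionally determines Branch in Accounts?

No

(City=J66, Rep=55, Balance=F86): 2 rows → Branch = 86, 86 ✓
(City=J15, Rep=51, Balance=F86): 2 rows → Branch takes values {93, 80} — violation
(City=J69, Rep=51, Balance=F70): 2 rows → Branch = 82, 82 ✓
(City=J15, Rep=60, Balance=F51): 1 row → Branch = 83 ✓
(City=J66, Rep=47, Balance=F51): 1 row → Branch = 85 ✓
(City=J66, Rep=51, Balance=F51): 1 row → Branch = 86 ✓
(City=J15, Rep=51, Balance=F51): 1 row → Branch = 90 ✓
(City=J15, Rep=55, Balance=F70): 1 row → Branch = 88 ✓
(City=J66, Rep=55, Balance=F50): 1 row → Branch = 85 ✓
Two rows agree on {City, Rep, Balance} but differ on Branch, so {City, Rep, Balance} → Branch does not hold.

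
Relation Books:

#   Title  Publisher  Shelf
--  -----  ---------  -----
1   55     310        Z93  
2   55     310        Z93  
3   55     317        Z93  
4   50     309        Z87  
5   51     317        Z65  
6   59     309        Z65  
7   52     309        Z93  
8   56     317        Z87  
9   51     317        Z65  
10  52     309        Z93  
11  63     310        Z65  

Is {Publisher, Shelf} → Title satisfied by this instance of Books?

Yes

(Publisher=310, Shelf=Z93): rows 1, 2 → Title = 55, 55 ✓
(Publisher=317, Shelf=Z93): row 3 → Title = 55 ✓
(Publisher=309, Shelf=Z87): row 4 → Title = 50 ✓
(Publisher=317, Shelf=Z65): rows 5, 9 → Title = 51, 51 ✓
(Publisher=309, Shelf=Z65): row 6 → Title = 59 ✓
(Publisher=309, Shelf=Z93): rows 7, 10 → Title = 52, 52 ✓
(Publisher=317, Shelf=Z87): row 8 → Title = 56 ✓
(Publisher=310, Shelf=Z65): row 11 → Title = 63 ✓
Every {Publisher, Shelf} value is associated with a single Title value, so {Publisher, Shelf} → Title holds.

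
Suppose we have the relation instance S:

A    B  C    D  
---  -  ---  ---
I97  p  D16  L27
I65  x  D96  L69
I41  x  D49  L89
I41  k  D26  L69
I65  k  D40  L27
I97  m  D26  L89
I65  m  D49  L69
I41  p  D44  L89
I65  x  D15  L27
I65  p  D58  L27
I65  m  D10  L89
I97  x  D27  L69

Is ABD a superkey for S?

Yes

All 12 rows have distinct ABD values, so ABD → (all attributes) holds and ABD is a superkey.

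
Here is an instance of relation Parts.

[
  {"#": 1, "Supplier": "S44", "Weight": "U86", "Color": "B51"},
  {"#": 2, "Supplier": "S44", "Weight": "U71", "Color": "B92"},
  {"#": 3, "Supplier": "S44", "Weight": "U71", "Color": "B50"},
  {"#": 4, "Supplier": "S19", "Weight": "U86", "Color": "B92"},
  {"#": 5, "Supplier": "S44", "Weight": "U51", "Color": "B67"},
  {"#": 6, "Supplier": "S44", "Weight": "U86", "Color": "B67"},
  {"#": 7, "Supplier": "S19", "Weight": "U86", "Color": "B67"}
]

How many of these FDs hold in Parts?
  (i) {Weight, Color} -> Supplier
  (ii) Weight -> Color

(i) {Weight, Color} -> Supplier: (Weight=U86, Color=B67): rows 6, 7 → Supplier takes values {S44, S19} — violation — fails.
(ii) Weight -> Color: Weight=U86: rows 1, 4, 6, 7 → Color takes values {B51, B92, B67} — violation; Weight=U71: rows 2, 3 → Color takes values {B92, B50} — violation — fails.
None of the 2 dependencies hold.

0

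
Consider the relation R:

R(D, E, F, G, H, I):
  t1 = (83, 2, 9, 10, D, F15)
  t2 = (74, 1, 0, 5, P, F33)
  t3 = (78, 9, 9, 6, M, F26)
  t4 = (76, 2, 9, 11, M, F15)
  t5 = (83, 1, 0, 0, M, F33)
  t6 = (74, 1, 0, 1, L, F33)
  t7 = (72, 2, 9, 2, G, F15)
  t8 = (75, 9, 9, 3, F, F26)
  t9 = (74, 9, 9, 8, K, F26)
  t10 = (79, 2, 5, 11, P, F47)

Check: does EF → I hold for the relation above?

(E=2, F=9): rows 1, 4, 7 → I = F15, F15, F15 ✓
(E=1, F=0): rows 2, 5, 6 → I = F33, F33, F33 ✓
(E=9, F=9): rows 3, 8, 9 → I = F26, F26, F26 ✓
(E=2, F=5): row 10 → I = F47 ✓
Every EF value is associated with a single I value, so EF → I holds.

Yes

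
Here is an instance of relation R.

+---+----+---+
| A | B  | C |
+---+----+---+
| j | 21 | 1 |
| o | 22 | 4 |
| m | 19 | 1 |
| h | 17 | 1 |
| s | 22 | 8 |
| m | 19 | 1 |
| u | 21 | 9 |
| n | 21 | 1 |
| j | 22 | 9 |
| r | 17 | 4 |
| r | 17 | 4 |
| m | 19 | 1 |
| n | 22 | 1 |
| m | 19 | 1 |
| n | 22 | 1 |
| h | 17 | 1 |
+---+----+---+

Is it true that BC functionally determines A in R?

(B=21, C=1): 2 rows → A takes values {j, n} — violation
(B=22, C=4): 1 row → A = o ✓
(B=19, C=1): 4 rows → A = m, m, m, m ✓
(B=17, C=1): 2 rows → A = h, h ✓
(B=22, C=8): 1 row → A = s ✓
(B=21, C=9): 1 row → A = u ✓
(B=22, C=9): 1 row → A = j ✓
(B=17, C=4): 2 rows → A = r, r ✓
(B=22, C=1): 2 rows → A = n, n ✓
Two rows agree on BC but differ on A, so BC -> A does not hold.

No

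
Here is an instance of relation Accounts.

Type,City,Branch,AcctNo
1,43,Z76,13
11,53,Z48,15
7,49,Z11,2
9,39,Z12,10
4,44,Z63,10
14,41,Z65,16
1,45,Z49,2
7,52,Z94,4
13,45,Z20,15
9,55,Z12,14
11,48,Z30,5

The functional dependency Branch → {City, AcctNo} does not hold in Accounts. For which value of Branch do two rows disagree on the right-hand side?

Branch=Z76: 1 row → {City,AcctNo} = (43, 13) ✓
Branch=Z48: 1 row → {City,AcctNo} = (53, 15) ✓
Branch=Z11: 1 row → {City,AcctNo} = (49, 2) ✓
Branch=Z12: 2 rows → {City,AcctNo} takes values {(39, 10), (55, 14)} — violation
Branch=Z63: 1 row → {City,AcctNo} = (44, 10) ✓
Branch=Z65: 1 row → {City,AcctNo} = (41, 16) ✓
Branch=Z49: 1 row → {City,AcctNo} = (45, 2) ✓
Branch=Z94: 1 row → {City,AcctNo} = (52, 4) ✓
Branch=Z20: 1 row → {City,AcctNo} = (45, 15) ✓
Branch=Z30: 1 row → {City,AcctNo} = (48, 5) ✓
The only Branch value with inconsistent RHS is Branch=Z12.

Z12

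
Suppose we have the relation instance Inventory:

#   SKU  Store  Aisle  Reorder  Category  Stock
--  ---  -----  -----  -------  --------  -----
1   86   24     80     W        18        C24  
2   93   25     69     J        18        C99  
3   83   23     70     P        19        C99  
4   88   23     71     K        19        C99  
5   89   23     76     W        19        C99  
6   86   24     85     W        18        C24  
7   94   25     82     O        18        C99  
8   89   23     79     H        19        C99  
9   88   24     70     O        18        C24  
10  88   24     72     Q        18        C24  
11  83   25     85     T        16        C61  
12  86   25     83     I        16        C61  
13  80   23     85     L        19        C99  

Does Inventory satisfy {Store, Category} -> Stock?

(Store=24, Category=18): rows 1, 6, 9, 10 → Stock = C24, C24, C24, C24 ✓
(Store=25, Category=18): rows 2, 7 → Stock = C99, C99 ✓
(Store=23, Category=19): rows 3, 4, 5, 8, 13 → Stock = C99, C99, C99, C99, C99 ✓
(Store=25, Category=16): rows 11, 12 → Stock = C61, C61 ✓
Every {Store, Category} value is associated with a single Stock value, so {Store, Category} -> Stock holds.

Yes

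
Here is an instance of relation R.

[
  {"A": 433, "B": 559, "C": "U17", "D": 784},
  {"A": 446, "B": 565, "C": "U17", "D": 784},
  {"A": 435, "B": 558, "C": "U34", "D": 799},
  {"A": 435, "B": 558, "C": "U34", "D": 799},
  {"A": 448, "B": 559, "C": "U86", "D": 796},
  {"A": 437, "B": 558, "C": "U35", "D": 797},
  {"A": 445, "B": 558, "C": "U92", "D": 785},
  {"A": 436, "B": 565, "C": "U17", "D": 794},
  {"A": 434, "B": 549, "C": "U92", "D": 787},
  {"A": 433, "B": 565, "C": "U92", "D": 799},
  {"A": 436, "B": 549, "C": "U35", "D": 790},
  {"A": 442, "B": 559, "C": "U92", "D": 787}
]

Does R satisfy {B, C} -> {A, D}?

No

(B=559, C=U17): 1 row → {A,D} = (433, 784) ✓
(B=565, C=U17): 2 rows → {A,D} takes values {(446, 784), (436, 794)} — violation
(B=558, C=U34): 2 rows → {A,D} = (435, 799), (435, 799) ✓
(B=559, C=U86): 1 row → {A,D} = (448, 796) ✓
(B=558, C=U35): 1 row → {A,D} = (437, 797) ✓
(B=558, C=U92): 1 row → {A,D} = (445, 785) ✓
(B=549, C=U92): 1 row → {A,D} = (434, 787) ✓
(B=565, C=U92): 1 row → {A,D} = (433, 799) ✓
(B=549, C=U35): 1 row → {A,D} = (436, 790) ✓
(B=559, C=U92): 1 row → {A,D} = (442, 787) ✓
Two rows agree on {B, C} but differ on {A, D}, so {B, C} -> {A, D} does not hold.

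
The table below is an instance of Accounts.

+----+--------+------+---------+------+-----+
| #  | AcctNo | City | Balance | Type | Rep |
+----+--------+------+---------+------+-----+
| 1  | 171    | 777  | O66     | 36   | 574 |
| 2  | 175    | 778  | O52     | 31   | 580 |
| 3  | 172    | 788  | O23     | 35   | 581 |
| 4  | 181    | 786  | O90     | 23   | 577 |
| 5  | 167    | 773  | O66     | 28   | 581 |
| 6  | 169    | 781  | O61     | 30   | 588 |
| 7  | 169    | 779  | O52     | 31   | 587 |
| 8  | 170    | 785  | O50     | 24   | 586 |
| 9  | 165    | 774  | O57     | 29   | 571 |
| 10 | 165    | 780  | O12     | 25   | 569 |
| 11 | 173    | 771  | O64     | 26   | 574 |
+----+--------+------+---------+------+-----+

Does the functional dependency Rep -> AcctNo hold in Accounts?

Rep=574: rows 1, 11 → AcctNo takes values {171, 173} — violation
Rep=580: row 2 → AcctNo = 175 ✓
Rep=581: rows 3, 5 → AcctNo takes values {172, 167} — violation
Rep=577: row 4 → AcctNo = 181 ✓
Rep=588: row 6 → AcctNo = 169 ✓
Rep=587: row 7 → AcctNo = 169 ✓
Rep=586: row 8 → AcctNo = 170 ✓
Rep=571: row 9 → AcctNo = 165 ✓
Rep=569: row 10 → AcctNo = 165 ✓
Two rows agree on Rep but differ on AcctNo, so Rep -> AcctNo does not hold.

No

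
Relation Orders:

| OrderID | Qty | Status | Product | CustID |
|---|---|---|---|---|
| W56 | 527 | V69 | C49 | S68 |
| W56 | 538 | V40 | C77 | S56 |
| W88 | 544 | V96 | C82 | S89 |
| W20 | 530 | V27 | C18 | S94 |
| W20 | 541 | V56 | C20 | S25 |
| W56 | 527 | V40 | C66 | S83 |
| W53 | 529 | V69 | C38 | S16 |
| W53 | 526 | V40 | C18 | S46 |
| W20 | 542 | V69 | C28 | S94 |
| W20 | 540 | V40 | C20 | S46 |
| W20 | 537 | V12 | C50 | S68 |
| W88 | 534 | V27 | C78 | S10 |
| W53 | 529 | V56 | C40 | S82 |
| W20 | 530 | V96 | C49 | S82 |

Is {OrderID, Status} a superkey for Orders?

Two distinct rows share (OrderID=W56, Status=V40), so {OrderID, Status} does not determine every attribute — not a superkey.

No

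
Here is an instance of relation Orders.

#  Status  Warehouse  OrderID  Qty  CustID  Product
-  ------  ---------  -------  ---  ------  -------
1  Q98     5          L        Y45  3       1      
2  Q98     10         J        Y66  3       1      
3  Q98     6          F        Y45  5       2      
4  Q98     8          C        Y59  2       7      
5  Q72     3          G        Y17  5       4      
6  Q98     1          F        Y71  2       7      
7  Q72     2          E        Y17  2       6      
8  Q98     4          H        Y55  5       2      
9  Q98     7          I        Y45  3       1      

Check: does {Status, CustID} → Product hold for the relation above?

(Status=Q98, CustID=3): rows 1, 2, 9 → Product = 1, 1, 1 ✓
(Status=Q98, CustID=5): rows 3, 8 → Product = 2, 2 ✓
(Status=Q98, CustID=2): rows 4, 6 → Product = 7, 7 ✓
(Status=Q72, CustID=5): row 5 → Product = 4 ✓
(Status=Q72, CustID=2): row 7 → Product = 6 ✓
Every {Status, CustID} value is associated with a single Product value, so {Status, CustID} → Product holds.

Yes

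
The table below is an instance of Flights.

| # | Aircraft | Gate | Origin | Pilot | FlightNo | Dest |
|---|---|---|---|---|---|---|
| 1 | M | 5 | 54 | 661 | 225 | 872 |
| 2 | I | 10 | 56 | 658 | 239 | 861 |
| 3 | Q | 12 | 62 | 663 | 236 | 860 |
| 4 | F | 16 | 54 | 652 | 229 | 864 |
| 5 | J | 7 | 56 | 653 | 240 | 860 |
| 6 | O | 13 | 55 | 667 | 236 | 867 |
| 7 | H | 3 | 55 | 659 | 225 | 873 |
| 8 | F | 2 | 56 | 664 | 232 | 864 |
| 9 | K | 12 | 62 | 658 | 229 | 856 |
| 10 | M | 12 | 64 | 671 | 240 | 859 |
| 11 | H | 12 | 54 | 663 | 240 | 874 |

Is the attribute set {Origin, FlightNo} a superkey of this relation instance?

Yes

All 11 rows have distinct {Origin, FlightNo} values, so {Origin, FlightNo} → (all attributes) holds and {Origin, FlightNo} is a superkey.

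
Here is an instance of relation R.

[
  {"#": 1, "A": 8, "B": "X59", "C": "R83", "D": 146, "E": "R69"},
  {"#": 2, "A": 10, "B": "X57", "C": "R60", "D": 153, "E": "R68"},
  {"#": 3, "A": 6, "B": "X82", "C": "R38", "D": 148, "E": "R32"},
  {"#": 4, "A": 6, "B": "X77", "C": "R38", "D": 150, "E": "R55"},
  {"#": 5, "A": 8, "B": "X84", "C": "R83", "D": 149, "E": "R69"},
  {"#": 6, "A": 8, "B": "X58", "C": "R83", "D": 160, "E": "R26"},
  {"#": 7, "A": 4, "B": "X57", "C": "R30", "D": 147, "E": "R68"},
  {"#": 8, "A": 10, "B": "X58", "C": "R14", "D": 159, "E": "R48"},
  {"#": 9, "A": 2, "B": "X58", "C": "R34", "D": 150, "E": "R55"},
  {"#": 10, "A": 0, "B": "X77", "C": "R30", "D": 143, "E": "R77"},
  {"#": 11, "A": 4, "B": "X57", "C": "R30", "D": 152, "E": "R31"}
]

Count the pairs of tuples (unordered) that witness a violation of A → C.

A=8: all 3 rows agree on C — 0 pairs.
A=10: violating pairs (2,8) — 1 pair.
A=6: all 2 rows agree on C — 0 pairs.
A=4: all 2 rows agree on C — 0 pairs.

1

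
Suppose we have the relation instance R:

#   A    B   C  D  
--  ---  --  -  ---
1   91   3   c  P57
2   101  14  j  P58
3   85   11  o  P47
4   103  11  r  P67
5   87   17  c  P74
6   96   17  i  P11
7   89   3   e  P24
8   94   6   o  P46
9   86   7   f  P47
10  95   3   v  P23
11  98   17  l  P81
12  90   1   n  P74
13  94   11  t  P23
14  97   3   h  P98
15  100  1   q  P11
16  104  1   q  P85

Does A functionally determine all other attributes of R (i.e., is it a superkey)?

Rows 8 and 13 have the same A value A=94 but are distinct tuples, so A does not determine every attribute — not a superkey.

No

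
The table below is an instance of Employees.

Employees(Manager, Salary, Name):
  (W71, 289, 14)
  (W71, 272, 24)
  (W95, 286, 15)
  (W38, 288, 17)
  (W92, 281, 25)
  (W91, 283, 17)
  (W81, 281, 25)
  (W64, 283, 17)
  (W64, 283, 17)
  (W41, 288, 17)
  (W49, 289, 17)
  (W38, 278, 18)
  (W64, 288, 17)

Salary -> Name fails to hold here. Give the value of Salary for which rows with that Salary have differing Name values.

289

Salary=289: 2 rows → Name takes values {14, 17} — violation
Salary=272: 1 row → Name = 24 ✓
Salary=286: 1 row → Name = 15 ✓
Salary=288: 3 rows → Name = 17, 17, 17 ✓
Salary=281: 2 rows → Name = 25, 25 ✓
Salary=283: 3 rows → Name = 17, 17, 17 ✓
Salary=278: 1 row → Name = 18 ✓
The only Salary value with inconsistent Name is Salary=289.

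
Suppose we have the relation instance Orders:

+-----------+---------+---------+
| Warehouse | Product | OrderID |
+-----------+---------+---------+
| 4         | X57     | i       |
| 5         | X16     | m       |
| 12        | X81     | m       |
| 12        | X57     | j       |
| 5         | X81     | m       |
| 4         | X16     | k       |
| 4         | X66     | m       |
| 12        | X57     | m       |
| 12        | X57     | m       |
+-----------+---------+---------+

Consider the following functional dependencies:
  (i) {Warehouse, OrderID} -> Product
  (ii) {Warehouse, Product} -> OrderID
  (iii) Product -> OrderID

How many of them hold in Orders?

0

(i) {Warehouse, OrderID} -> Product: (Warehouse=5, OrderID=m): 2 rows → Product takes values {X16, X81} — violation; (Warehouse=12, OrderID=m): 3 rows → Product takes values {X81, X57} — violation — fails.
(ii) {Warehouse, Product} -> OrderID: (Warehouse=12, Product=X57): 3 rows → OrderID takes values {j, m} — violation — fails.
(iii) Product -> OrderID: Product=X57: 4 rows → OrderID takes values {i, j, m} — violation; Product=X16: 2 rows → OrderID takes values {m, k} — violation — fails.
None of the 3 dependencies hold.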